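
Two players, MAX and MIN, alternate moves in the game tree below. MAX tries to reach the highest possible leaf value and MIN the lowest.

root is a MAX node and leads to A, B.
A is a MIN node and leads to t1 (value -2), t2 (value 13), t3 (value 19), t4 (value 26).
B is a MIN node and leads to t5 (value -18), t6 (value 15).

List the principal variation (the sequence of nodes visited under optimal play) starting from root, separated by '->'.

root -> A -> t1

A (MIN): min(-2, 13, 19, 26) = -2
B (MIN): min(-18, 15) = -18
root (MAX): max(-2, -18) = -2
At root, MAX picks A (highest: -2).
At A, MIN picks t1 (lowest: -2).
Terminal value -2.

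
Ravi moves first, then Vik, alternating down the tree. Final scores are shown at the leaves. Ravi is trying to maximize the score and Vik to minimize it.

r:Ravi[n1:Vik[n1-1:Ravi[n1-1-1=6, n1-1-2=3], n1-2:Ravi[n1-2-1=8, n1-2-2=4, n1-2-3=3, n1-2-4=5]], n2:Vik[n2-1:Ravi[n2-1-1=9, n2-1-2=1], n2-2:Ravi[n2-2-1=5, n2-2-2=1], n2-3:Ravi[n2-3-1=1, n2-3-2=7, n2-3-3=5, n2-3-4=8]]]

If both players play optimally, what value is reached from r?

6

n1-1 (Ravi): max(6, 3) = 6
n1-2 (Ravi): max(8, 4, 3, 5) = 8
n1 (Vik): min(6, 8) = 6
n2-1 (Ravi): max(9, 1) = 9
n2-2 (Ravi): max(5, 1) = 5
n2-3 (Ravi): max(1, 7, 5, 8) = 8
n2 (Vik): min(9, 5, 8) = 5
r (Ravi): max(6, 5) = 6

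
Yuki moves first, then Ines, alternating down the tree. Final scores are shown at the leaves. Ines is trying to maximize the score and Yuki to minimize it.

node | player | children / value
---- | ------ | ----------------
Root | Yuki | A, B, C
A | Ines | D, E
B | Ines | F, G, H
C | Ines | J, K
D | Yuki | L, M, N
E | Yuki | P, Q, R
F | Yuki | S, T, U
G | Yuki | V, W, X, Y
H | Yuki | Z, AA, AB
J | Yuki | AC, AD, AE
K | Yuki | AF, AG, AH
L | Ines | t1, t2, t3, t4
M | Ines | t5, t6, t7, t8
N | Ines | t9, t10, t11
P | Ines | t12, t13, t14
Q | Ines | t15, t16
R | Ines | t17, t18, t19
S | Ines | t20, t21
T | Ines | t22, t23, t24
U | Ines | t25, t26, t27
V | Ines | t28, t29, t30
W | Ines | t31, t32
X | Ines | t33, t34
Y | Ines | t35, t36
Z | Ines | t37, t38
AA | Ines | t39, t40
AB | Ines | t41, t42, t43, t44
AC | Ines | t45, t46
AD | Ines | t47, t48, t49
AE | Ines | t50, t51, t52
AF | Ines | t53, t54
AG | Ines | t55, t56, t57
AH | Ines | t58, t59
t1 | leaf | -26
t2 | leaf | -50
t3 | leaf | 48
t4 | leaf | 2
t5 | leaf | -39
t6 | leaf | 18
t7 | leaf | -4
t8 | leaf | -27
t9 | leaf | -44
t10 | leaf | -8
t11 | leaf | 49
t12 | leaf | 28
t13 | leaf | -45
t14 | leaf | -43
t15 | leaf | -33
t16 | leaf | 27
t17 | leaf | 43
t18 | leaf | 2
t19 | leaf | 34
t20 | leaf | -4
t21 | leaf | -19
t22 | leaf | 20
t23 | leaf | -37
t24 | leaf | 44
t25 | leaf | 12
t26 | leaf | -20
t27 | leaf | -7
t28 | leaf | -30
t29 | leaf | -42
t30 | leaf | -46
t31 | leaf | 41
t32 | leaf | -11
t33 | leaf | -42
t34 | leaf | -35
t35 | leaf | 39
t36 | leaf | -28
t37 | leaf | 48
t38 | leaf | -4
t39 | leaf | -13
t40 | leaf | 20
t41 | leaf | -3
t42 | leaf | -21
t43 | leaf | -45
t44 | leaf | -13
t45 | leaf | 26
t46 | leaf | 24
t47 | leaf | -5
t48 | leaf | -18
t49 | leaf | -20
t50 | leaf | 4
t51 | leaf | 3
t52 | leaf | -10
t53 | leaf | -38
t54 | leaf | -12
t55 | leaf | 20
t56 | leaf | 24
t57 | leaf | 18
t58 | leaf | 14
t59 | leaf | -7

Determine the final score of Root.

L (Ines): max(-26, -50, 48, 2) = 48
M (Ines): max(-39, 18, -4, -27) = 18
N (Ines): max(-44, -8, 49) = 49
D (Yuki): min(48, 18, 49) = 18
P (Ines): max(28, -45, -43) = 28
Q (Ines): max(-33, 27) = 27
R (Ines): max(43, 2, 34) = 43
E (Yuki): min(28, 27, 43) = 27
A (Ines): max(18, 27) = 27
S (Ines): max(-4, -19) = -4
T (Ines): max(20, -37, 44) = 44
U (Ines): max(12, -20, -7) = 12
F (Yuki): min(-4, 44, 12) = -4
V (Ines): max(-30, -42, -46) = -30
W (Ines): max(41, -11) = 41
X (Ines): max(-42, -35) = -35
Y (Ines): max(39, -28) = 39
G (Yuki): min(-30, 41, -35, 39) = -35
Z (Ines): max(48, -4) = 48
AA (Ines): max(-13, 20) = 20
AB (Ines): max(-3, -21, -45, -13) = -3
H (Yuki): min(48, 20, -3) = -3
B (Ines): max(-4, -35, -3) = -3
AC (Ines): max(26, 24) = 26
AD (Ines): max(-5, -18, -20) = -5
AE (Ines): max(4, 3, -10) = 4
J (Yuki): min(26, -5, 4) = -5
AF (Ines): max(-38, -12) = -12
AG (Ines): max(20, 24, 18) = 24
AH (Ines): max(14, -7) = 14
K (Yuki): min(-12, 24, 14) = -12
C (Ines): max(-5, -12) = -5
Root (Yuki): min(27, -3, -5) = -5

-5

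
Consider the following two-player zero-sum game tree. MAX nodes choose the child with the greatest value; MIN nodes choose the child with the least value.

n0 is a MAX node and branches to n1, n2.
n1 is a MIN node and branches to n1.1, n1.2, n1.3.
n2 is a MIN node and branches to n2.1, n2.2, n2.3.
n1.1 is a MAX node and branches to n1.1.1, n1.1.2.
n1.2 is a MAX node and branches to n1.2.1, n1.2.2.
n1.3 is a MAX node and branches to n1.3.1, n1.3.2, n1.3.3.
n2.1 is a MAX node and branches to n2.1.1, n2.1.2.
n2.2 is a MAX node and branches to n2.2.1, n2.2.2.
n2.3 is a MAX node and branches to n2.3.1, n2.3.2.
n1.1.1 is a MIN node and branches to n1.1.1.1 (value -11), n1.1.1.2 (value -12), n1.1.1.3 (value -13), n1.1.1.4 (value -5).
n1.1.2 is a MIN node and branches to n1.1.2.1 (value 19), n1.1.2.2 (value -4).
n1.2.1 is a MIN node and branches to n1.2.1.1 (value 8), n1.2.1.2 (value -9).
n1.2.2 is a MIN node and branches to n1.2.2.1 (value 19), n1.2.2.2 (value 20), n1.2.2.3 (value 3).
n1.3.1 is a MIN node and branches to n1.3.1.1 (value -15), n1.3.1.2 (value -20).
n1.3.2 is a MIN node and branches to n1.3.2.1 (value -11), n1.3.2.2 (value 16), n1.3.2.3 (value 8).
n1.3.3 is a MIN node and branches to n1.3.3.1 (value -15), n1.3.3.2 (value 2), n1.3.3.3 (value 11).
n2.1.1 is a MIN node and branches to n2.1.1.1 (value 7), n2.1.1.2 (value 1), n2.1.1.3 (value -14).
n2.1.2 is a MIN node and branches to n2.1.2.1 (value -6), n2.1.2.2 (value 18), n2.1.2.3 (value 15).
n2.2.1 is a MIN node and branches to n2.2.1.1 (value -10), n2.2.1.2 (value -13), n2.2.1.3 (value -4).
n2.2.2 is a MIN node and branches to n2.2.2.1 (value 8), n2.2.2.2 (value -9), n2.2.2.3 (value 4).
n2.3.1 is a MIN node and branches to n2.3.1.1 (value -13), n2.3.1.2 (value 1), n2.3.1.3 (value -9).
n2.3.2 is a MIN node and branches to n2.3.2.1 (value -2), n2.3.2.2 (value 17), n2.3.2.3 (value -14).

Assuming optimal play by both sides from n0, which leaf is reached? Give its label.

n1.1.1 (MIN): min(-11, -12, -13, -5) = -13
n1.1.2 (MIN): min(19, -4) = -4
n1.1 (MAX): max(-13, -4) = -4
n1.2.1 (MIN): min(8, -9) = -9
n1.2.2 (MIN): min(19, 20, 3) = 3
n1.2 (MAX): max(-9, 3) = 3
n1.3.1 (MIN): min(-15, -20) = -20
n1.3.2 (MIN): min(-11, 16, 8) = -11
n1.3.3 (MIN): min(-15, 2, 11) = -15
n1.3 (MAX): max(-20, -11, -15) = -11
n1 (MIN): min(-4, 3, -11) = -11
n2.1.1 (MIN): min(7, 1, -14) = -14
n2.1.2 (MIN): min(-6, 18, 15) = -6
n2.1 (MAX): max(-14, -6) = -6
n2.2.1 (MIN): min(-10, -13, -4) = -13
n2.2.2 (MIN): min(8, -9, 4) = -9
n2.2 (MAX): max(-13, -9) = -9
n2.3.1 (MIN): min(-13, 1, -9) = -13
n2.3.2 (MIN): min(-2, 17, -14) = -14
n2.3 (MAX): max(-13, -14) = -13
n2 (MIN): min(-6, -9, -13) = -13
n0 (MAX): max(-11, -13) = -11
At n0, MAX picks n1 (highest: -11).
At n1, MIN picks n1.3 (lowest: -11).
At n1.3, MAX picks n1.3.2 (highest: -11).
At n1.3.2, MIN picks n1.3.2.1 (lowest: -11).
Terminal value -11.

n1.3.2.1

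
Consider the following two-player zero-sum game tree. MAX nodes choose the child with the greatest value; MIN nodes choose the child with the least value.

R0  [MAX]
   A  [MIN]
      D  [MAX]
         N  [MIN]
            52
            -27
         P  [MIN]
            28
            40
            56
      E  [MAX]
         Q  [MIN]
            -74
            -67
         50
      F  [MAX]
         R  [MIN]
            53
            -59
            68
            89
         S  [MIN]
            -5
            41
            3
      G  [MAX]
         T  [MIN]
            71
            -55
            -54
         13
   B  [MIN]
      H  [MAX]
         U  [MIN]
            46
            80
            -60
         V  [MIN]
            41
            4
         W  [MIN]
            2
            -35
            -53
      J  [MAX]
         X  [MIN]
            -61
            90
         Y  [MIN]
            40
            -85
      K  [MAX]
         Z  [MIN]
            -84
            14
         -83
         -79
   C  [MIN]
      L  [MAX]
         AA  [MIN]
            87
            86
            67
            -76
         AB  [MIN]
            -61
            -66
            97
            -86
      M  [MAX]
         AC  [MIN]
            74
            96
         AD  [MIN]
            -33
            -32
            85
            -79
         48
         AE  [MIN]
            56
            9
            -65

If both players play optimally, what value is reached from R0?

N (MIN): min(52, -27) = -27
P (MIN): min(28, 40, 56) = 28
D (MAX): max(-27, 28) = 28
Q (MIN): min(-74, -67) = -74
E (MAX): max(-74, 50) = 50
R (MIN): min(53, -59, 68, 89) = -59
S (MIN): min(-5, 41, 3) = -5
F (MAX): max(-59, -5) = -5
T (MIN): min(71, -55, -54) = -55
G (MAX): max(-55, 13) = 13
A (MIN): min(28, 50, -5, 13) = -5
U (MIN): min(46, 80, -60) = -60
V (MIN): min(41, 4) = 4
W (MIN): min(2, -35, -53) = -53
H (MAX): max(-60, 4, -53) = 4
X (MIN): min(-61, 90) = -61
Y (MIN): min(40, -85) = -85
J (MAX): max(-61, -85) = -61
Z (MIN): min(-84, 14) = -84
K (MAX): max(-84, -83, -79) = -79
B (MIN): min(4, -61, -79) = -79
AA (MIN): min(87, 86, 67, -76) = -76
AB (MIN): min(-61, -66, 97, -86) = -86
L (MAX): max(-76, -86) = -76
AC (MIN): min(74, 96) = 74
AD (MIN): min(-33, -32, 85, -79) = -79
AE (MIN): min(56, 9, -65) = -65
M (MAX): max(74, -79, 48, -65) = 74
C (MIN): min(-76, 74) = -76
R0 (MAX): max(-5, -79, -76) = -5

-5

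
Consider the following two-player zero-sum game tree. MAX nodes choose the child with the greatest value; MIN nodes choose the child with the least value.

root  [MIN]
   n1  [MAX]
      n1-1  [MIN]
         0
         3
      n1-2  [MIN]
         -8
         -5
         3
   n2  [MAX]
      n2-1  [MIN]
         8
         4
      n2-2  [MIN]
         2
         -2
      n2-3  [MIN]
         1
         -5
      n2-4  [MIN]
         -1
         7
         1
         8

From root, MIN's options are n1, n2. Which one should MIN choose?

n1-1 (MIN): min(0, 3) = 0
n1-2 (MIN): min(-8, -5, 3) = -8
n1 (MAX): max(0, -8) = 0
n2-1 (MIN): min(8, 4) = 4
n2-2 (MIN): min(2, -2) = -2
n2-3 (MIN): min(1, -5) = -5
n2-4 (MIN): min(-1, 7, 1, 8) = -1
n2 (MAX): max(4, -2, -5, -1) = 4
root (MIN): min(0, 4) = 0
MIN at root wants the lowest of {n1=0, n2=4}, so chooses n1.

n1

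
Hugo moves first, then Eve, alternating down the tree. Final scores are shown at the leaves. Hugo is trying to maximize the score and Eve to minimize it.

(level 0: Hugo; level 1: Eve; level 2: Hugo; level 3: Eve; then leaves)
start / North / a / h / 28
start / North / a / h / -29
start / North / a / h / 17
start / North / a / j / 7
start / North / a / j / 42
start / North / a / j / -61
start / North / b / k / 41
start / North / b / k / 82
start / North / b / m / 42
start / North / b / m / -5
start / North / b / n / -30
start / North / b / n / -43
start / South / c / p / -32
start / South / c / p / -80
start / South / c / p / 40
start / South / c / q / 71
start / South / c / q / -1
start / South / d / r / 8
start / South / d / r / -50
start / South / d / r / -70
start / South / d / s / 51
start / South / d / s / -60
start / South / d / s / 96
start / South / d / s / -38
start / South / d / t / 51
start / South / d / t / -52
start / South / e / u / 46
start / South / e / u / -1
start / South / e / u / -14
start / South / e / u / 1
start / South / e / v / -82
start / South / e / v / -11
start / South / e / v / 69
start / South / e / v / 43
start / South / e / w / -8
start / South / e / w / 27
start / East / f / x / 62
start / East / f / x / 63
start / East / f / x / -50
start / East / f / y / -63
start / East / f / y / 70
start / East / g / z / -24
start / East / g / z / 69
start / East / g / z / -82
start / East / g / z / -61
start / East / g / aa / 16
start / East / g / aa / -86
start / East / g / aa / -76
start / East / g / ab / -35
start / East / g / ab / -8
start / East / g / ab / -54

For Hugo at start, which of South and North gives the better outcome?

North

p (Eve): min(-32, -80, 40) = -80
q (Eve): min(71, -1) = -1
c (Hugo): max(-80, -1) = -1
r (Eve): min(8, -50, -70) = -70
s (Eve): min(51, -60, 96, -38) = -60
t (Eve): min(51, -52) = -52
d (Hugo): max(-70, -60, -52) = -52
u (Eve): min(46, -1, -14, 1) = -14
v (Eve): min(-82, -11, 69, 43) = -82
w (Eve): min(-8, 27) = -8
e (Hugo): max(-14, -82, -8) = -8
South (Eve): min(-1, -52, -8) = -52
h (Eve): min(28, -29, 17) = -29
j (Eve): min(7, 42, -61) = -61
a (Hugo): max(-29, -61) = -29
k (Eve): min(41, 82) = 41
m (Eve): min(42, -5) = -5
n (Eve): min(-30, -43) = -43
b (Hugo): max(41, -5, -43) = 41
North (Eve): min(-29, 41) = -29
Hugo prefers the higher value; South=-52, North=-29. North is better since -29 > -52.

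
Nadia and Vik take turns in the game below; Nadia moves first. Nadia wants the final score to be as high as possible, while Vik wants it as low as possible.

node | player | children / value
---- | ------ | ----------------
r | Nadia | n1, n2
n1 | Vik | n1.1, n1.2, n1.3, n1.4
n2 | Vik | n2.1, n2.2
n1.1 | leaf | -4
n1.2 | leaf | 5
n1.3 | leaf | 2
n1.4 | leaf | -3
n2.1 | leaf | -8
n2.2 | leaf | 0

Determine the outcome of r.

-4

n1 (Vik): min(-4, 5, 2, -3) = -4
n2 (Vik): min(-8, 0) = -8
r (Nadia): max(-4, -8) = -4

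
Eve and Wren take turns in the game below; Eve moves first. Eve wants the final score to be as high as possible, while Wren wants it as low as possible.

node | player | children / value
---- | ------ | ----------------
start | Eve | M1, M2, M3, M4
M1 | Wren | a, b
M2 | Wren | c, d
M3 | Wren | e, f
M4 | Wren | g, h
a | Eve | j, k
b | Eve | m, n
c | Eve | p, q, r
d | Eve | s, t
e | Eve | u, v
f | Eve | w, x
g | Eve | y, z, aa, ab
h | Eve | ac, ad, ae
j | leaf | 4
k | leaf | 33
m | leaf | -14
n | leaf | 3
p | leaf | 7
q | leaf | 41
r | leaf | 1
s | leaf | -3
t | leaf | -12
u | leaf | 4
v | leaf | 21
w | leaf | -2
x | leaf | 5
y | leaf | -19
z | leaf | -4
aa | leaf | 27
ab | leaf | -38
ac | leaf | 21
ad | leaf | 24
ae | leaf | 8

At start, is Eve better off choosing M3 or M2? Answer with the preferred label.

M3

e (Eve): max(4, 21) = 21
f (Eve): max(-2, 5) = 5
M3 (Wren): min(21, 5) = 5
c (Eve): max(7, 41, 1) = 41
d (Eve): max(-3, -12) = -3
M2 (Wren): min(41, -3) = -3
Eve prefers the higher value; M3=5, M2=-3. M3 is better since 5 > -3.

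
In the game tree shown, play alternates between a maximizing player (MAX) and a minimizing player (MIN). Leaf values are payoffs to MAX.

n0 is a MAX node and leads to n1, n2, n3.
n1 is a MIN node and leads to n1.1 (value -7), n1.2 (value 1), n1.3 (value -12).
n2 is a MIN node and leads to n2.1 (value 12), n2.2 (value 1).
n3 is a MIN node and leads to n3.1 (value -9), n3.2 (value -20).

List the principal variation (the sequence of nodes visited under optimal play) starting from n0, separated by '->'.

n0 -> n2 -> n2.2

n1 (MIN): min(-7, 1, -12) = -12
n2 (MIN): min(12, 1) = 1
n3 (MIN): min(-9, -20) = -20
n0 (MAX): max(-12, 1, -20) = 1
At n0, MAX picks n2 (highest: 1).
At n2, MIN picks n2.2 (lowest: 1).
Terminal value 1.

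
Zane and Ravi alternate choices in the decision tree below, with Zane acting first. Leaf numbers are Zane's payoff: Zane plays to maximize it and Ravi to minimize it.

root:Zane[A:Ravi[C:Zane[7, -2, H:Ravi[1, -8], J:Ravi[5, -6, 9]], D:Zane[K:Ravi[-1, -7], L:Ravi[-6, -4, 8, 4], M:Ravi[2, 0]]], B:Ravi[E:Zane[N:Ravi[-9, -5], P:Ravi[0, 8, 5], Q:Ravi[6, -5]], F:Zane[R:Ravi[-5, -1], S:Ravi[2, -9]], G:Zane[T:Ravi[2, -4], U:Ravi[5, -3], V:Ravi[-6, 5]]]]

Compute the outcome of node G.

T (Ravi): min(2, -4) = -4
U (Ravi): min(5, -3) = -3
V (Ravi): min(-6, 5) = -6
G (Zane): max(-4, -3, -6) = -3

-3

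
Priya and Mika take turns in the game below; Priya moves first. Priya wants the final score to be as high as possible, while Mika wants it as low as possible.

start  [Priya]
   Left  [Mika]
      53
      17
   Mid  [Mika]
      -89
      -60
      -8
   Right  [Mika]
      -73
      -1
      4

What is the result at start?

Left (Mika): min(53, 17) = 17
Mid (Mika): min(-89, -60, -8) = -89
Right (Mika): min(-73, -1, 4) = -73
start (Priya): max(17, -89, -73) = 17

17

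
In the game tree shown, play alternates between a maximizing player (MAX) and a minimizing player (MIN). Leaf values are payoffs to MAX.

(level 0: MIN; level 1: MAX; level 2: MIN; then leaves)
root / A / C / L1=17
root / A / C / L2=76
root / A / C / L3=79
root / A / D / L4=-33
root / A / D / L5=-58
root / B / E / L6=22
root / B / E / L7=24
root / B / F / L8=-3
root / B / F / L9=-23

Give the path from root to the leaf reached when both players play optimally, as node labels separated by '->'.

C (MIN): min(17, 76, 79) = 17
D (MIN): min(-33, -58) = -58
A (MAX): max(17, -58) = 17
E (MIN): min(22, 24) = 22
F (MIN): min(-3, -23) = -23
B (MAX): max(22, -23) = 22
root (MIN): min(17, 22) = 17
At root, MIN picks A (lowest: 17).
At A, MAX picks C (highest: 17).
At C, MIN picks L1 (lowest: 17).
Terminal value 17.

root -> A -> C -> L1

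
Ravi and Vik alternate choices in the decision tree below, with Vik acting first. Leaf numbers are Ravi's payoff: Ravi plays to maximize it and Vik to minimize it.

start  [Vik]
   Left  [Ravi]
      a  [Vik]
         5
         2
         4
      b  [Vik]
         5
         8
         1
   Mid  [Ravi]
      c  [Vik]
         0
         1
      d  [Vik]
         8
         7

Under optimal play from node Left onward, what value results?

a (Vik): min(5, 2, 4) = 2
b (Vik): min(5, 8, 1) = 1
Left (Ravi): max(2, 1) = 2

2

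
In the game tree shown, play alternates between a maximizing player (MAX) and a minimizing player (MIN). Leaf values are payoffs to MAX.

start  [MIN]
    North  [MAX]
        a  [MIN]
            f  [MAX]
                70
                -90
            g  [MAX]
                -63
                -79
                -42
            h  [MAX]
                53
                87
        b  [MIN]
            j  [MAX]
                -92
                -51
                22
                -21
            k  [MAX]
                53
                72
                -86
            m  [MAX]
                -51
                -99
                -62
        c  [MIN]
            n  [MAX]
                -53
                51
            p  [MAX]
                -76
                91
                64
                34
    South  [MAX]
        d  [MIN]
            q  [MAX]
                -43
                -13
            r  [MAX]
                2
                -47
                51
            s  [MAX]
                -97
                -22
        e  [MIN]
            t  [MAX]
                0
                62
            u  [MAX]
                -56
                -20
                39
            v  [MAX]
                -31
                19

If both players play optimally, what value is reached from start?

f (MAX): max(70, -90) = 70
g (MAX): max(-63, -79, -42) = -42
h (MAX): max(53, 87) = 87
a (MIN): min(70, -42, 87) = -42
j (MAX): max(-92, -51, 22, -21) = 22
k (MAX): max(53, 72, -86) = 72
m (MAX): max(-51, -99, -62) = -51
b (MIN): min(22, 72, -51) = -51
n (MAX): max(-53, 51) = 51
p (MAX): max(-76, 91, 64, 34) = 91
c (MIN): min(51, 91) = 51
North (MAX): max(-42, -51, 51) = 51
q (MAX): max(-43, -13) = -13
r (MAX): max(2, -47, 51) = 51
s (MAX): max(-97, -22) = -22
d (MIN): min(-13, 51, -22) = -22
t (MAX): max(0, 62) = 62
u (MAX): max(-56, -20, 39) = 39
v (MAX): max(-31, 19) = 19
e (MIN): min(62, 39, 19) = 19
South (MAX): max(-22, 19) = 19
start (MIN): min(51, 19) = 19

19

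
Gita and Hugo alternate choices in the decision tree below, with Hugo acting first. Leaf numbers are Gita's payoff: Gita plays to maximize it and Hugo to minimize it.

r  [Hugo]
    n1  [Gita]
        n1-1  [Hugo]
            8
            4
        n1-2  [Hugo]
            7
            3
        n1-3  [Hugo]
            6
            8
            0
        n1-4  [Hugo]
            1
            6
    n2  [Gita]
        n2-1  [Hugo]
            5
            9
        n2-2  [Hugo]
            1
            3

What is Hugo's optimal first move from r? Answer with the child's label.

n1

n1-1 (Hugo): min(8, 4) = 4
n1-2 (Hugo): min(7, 3) = 3
n1-3 (Hugo): min(6, 8, 0) = 0
n1-4 (Hugo): min(1, 6) = 1
n1 (Gita): max(4, 3, 0, 1) = 4
n2-1 (Hugo): min(5, 9) = 5
n2-2 (Hugo): min(1, 3) = 1
n2 (Gita): max(5, 1) = 5
r (Hugo): min(4, 5) = 4
Hugo at r wants the lowest of {n1=4, n2=5}, so chooses n1.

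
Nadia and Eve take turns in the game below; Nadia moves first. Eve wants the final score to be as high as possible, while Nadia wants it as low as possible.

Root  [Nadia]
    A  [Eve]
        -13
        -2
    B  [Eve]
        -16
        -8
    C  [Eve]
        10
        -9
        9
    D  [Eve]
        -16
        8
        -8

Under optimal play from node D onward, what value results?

8

D (Eve): max(-16, 8, -8) = 8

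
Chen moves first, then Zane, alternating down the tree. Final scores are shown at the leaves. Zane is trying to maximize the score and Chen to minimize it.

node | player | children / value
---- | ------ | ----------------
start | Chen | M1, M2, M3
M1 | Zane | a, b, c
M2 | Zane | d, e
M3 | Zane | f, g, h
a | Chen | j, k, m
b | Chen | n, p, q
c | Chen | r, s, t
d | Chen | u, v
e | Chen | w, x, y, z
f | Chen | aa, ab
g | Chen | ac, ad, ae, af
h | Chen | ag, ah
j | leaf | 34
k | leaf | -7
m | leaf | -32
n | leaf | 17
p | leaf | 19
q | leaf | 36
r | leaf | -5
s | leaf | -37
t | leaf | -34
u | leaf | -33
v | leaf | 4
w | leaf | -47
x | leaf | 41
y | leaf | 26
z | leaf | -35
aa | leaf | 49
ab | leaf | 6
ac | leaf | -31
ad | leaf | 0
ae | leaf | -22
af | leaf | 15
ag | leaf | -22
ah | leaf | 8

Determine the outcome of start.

-33

a (Chen): min(34, -7, -32) = -32
b (Chen): min(17, 19, 36) = 17
c (Chen): min(-5, -37, -34) = -37
M1 (Zane): max(-32, 17, -37) = 17
d (Chen): min(-33, 4) = -33
e (Chen): min(-47, 41, 26, -35) = -47
M2 (Zane): max(-33, -47) = -33
f (Chen): min(49, 6) = 6
g (Chen): min(-31, 0, -22, 15) = -31
h (Chen): min(-22, 8) = -22
M3 (Zane): max(6, -31, -22) = 6
start (Chen): min(17, -33, 6) = -33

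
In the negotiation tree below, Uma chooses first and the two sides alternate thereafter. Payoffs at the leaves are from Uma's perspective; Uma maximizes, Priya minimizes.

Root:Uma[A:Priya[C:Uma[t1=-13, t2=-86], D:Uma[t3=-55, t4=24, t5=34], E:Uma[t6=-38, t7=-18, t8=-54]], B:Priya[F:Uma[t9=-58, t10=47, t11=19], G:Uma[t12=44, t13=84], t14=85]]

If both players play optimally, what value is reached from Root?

47

C (Uma): max(-13, -86) = -13
D (Uma): max(-55, 24, 34) = 34
E (Uma): max(-38, -18, -54) = -18
A (Priya): min(-13, 34, -18) = -18
F (Uma): max(-58, 47, 19) = 47
G (Uma): max(44, 84) = 84
B (Priya): min(47, 84, 85) = 47
Root (Uma): max(-18, 47) = 47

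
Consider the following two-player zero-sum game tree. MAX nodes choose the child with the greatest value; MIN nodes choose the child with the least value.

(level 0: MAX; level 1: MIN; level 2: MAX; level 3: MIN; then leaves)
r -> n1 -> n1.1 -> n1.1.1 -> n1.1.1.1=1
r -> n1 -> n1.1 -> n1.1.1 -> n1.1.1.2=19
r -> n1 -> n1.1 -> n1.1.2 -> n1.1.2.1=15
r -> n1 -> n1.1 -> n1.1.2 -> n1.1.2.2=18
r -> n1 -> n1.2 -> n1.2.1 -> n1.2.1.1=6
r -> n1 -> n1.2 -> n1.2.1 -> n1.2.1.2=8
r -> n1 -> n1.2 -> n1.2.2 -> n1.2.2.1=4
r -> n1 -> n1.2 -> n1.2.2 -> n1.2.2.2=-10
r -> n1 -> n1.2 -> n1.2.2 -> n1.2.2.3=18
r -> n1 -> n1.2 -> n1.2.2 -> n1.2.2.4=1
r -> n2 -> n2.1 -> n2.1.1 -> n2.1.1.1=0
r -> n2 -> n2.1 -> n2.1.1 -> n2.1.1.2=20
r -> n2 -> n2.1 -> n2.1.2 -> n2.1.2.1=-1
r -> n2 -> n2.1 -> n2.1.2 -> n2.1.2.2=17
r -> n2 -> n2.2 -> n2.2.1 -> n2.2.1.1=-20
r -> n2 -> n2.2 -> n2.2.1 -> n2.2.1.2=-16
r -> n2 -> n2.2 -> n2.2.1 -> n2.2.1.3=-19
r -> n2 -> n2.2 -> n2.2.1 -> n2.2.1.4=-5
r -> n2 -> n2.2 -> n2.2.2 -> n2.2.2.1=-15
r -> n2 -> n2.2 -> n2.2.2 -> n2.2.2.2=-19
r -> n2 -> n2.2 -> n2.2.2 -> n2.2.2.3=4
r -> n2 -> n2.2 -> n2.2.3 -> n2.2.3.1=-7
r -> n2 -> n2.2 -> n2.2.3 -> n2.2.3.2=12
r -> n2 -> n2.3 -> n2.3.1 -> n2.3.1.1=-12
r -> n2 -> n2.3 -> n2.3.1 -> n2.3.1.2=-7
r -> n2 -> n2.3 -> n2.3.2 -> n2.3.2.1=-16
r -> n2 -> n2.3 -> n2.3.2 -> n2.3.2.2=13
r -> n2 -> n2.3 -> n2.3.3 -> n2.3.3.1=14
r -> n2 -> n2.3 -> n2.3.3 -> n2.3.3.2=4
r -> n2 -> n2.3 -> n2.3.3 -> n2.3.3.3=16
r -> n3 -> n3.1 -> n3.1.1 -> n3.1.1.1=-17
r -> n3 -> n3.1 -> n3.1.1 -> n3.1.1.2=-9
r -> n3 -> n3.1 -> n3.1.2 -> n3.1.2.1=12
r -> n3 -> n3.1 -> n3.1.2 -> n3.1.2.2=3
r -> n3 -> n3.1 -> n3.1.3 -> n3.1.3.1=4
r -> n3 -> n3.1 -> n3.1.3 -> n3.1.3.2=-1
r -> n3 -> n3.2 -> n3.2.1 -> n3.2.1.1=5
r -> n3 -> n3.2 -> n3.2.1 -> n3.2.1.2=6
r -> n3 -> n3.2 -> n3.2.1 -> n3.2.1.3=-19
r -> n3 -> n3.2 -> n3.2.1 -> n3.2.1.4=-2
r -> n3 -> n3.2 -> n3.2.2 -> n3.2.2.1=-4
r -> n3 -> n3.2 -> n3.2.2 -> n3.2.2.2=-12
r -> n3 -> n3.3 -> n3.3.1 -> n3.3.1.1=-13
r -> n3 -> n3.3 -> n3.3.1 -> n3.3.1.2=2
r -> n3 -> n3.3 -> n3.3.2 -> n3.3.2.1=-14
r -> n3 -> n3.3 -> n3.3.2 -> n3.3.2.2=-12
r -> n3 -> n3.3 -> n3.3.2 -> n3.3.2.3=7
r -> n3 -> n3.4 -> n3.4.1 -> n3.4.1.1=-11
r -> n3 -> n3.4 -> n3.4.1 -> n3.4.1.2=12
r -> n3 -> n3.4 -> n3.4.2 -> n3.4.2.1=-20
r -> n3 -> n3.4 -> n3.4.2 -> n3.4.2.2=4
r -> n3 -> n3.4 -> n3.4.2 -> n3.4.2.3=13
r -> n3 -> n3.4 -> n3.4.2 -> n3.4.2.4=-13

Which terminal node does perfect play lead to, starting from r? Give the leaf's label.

n1.1.1 (MIN): min(1, 19) = 1
n1.1.2 (MIN): min(15, 18) = 15
n1.1 (MAX): max(1, 15) = 15
n1.2.1 (MIN): min(6, 8) = 6
n1.2.2 (MIN): min(4, -10, 18, 1) = -10
n1.2 (MAX): max(6, -10) = 6
n1 (MIN): min(15, 6) = 6
n2.1.1 (MIN): min(0, 20) = 0
n2.1.2 (MIN): min(-1, 17) = -1
n2.1 (MAX): max(0, -1) = 0
n2.2.1 (MIN): min(-20, -16, -19, -5) = -20
n2.2.2 (MIN): min(-15, -19, 4) = -19
n2.2.3 (MIN): min(-7, 12) = -7
n2.2 (MAX): max(-20, -19, -7) = -7
n2.3.1 (MIN): min(-12, -7) = -12
n2.3.2 (MIN): min(-16, 13) = -16
n2.3.3 (MIN): min(14, 4, 16) = 4
n2.3 (MAX): max(-12, -16, 4) = 4
n2 (MIN): min(0, -7, 4) = -7
n3.1.1 (MIN): min(-17, -9) = -17
n3.1.2 (MIN): min(12, 3) = 3
n3.1.3 (MIN): min(4, -1) = -1
n3.1 (MAX): max(-17, 3, -1) = 3
n3.2.1 (MIN): min(5, 6, -19, -2) = -19
n3.2.2 (MIN): min(-4, -12) = -12
n3.2 (MAX): max(-19, -12) = -12
n3.3.1 (MIN): min(-13, 2) = -13
n3.3.2 (MIN): min(-14, -12, 7) = -14
n3.3 (MAX): max(-13, -14) = -13
n3.4.1 (MIN): min(-11, 12) = -11
n3.4.2 (MIN): min(-20, 4, 13, -13) = -20
n3.4 (MAX): max(-11, -20) = -11
n3 (MIN): min(3, -12, -13, -11) = -13
r (MAX): max(6, -7, -13) = 6
At r, MAX picks n1 (highest: 6).
At n1, MIN picks n1.2 (lowest: 6).
At n1.2, MAX picks n1.2.1 (highest: 6).
At n1.2.1, MIN picks n1.2.1.1 (lowest: 6).
Terminal value 6.

n1.2.1.1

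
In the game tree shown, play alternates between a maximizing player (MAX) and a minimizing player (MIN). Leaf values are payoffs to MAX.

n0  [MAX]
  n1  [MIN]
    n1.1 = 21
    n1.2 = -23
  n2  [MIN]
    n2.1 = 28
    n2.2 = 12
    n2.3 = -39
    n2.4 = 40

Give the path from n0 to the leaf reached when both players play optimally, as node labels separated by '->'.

n1 (MIN): min(21, -23) = -23
n2 (MIN): min(28, 12, -39, 40) = -39
n0 (MAX): max(-23, -39) = -23
At n0, MAX picks n1 (highest: -23).
At n1, MIN picks n1.2 (lowest: -23).
Terminal value -23.

n0 -> n1 -> n1.2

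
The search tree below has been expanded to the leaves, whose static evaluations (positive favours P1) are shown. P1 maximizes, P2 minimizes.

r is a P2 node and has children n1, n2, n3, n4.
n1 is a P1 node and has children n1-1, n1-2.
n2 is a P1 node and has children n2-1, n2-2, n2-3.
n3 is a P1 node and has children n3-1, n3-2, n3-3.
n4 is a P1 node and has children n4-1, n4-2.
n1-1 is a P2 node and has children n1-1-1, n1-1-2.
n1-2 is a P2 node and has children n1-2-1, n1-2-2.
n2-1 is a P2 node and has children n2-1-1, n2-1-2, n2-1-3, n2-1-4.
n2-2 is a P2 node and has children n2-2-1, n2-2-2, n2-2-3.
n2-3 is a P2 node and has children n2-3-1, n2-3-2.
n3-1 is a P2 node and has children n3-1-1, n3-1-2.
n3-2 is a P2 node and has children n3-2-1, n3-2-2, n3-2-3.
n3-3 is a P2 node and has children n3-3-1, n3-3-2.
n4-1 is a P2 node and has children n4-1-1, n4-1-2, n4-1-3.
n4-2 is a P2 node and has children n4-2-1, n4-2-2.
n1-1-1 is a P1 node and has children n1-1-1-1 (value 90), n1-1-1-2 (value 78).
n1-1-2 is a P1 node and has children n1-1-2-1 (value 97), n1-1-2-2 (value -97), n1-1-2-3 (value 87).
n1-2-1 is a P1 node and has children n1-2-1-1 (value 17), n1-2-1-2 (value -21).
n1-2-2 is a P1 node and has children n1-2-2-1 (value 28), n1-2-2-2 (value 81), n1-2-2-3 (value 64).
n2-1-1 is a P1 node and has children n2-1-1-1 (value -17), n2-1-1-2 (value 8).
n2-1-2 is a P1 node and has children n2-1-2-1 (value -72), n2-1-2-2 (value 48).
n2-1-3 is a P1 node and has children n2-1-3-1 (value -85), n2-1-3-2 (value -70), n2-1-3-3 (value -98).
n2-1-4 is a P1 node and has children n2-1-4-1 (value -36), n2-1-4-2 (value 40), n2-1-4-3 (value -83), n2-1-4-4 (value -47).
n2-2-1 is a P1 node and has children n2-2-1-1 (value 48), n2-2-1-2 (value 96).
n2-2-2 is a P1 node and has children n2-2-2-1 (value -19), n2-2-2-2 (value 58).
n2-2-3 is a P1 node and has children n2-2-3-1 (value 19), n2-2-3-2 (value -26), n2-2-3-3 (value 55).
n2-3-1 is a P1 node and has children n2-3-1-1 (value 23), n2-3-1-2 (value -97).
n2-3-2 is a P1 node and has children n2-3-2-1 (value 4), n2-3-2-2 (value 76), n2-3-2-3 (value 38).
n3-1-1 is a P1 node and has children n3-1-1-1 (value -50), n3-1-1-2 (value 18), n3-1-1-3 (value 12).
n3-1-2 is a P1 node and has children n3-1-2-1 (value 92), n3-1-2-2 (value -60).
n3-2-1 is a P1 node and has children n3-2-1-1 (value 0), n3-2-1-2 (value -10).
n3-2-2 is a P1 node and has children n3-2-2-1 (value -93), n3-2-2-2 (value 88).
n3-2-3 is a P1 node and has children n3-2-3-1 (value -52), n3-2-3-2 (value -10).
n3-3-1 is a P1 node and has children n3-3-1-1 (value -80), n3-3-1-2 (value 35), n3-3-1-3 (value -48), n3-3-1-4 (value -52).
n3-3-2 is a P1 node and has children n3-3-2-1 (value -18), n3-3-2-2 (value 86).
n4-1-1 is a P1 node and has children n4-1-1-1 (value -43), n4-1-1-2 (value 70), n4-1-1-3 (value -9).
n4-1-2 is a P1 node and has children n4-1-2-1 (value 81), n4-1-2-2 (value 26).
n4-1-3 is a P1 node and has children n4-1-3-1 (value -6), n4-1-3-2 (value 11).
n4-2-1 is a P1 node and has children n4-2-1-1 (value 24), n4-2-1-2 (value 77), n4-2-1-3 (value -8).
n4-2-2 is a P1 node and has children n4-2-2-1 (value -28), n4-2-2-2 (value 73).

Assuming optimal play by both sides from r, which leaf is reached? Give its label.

n3-3-1-2

n1-1-1 (P1): max(90, 78) = 90
n1-1-2 (P1): max(97, -97, 87) = 97
n1-1 (P2): min(90, 97) = 90
n1-2-1 (P1): max(17, -21) = 17
n1-2-2 (P1): max(28, 81, 64) = 81
n1-2 (P2): min(17, 81) = 17
n1 (P1): max(90, 17) = 90
n2-1-1 (P1): max(-17, 8) = 8
n2-1-2 (P1): max(-72, 48) = 48
n2-1-3 (P1): max(-85, -70, -98) = -70
n2-1-4 (P1): max(-36, 40, -83, -47) = 40
n2-1 (P2): min(8, 48, -70, 40) = -70
n2-2-1 (P1): max(48, 96) = 96
n2-2-2 (P1): max(-19, 58) = 58
n2-2-3 (P1): max(19, -26, 55) = 55
n2-2 (P2): min(96, 58, 55) = 55
n2-3-1 (P1): max(23, -97) = 23
n2-3-2 (P1): max(4, 76, 38) = 76
n2-3 (P2): min(23, 76) = 23
n2 (P1): max(-70, 55, 23) = 55
n3-1-1 (P1): max(-50, 18, 12) = 18
n3-1-2 (P1): max(92, -60) = 92
n3-1 (P2): min(18, 92) = 18
n3-2-1 (P1): max(0, -10) = 0
n3-2-2 (P1): max(-93, 88) = 88
n3-2-3 (P1): max(-52, -10) = -10
n3-2 (P2): min(0, 88, -10) = -10
n3-3-1 (P1): max(-80, 35, -48, -52) = 35
n3-3-2 (P1): max(-18, 86) = 86
n3-3 (P2): min(35, 86) = 35
n3 (P1): max(18, -10, 35) = 35
n4-1-1 (P1): max(-43, 70, -9) = 70
n4-1-2 (P1): max(81, 26) = 81
n4-1-3 (P1): max(-6, 11) = 11
n4-1 (P2): min(70, 81, 11) = 11
n4-2-1 (P1): max(24, 77, -8) = 77
n4-2-2 (P1): max(-28, 73) = 73
n4-2 (P2): min(77, 73) = 73
n4 (P1): max(11, 73) = 73
r (P2): min(90, 55, 35, 73) = 35
At r, P2 picks n3 (lowest: 35).
At n3, P1 picks n3-3 (highest: 35).
At n3-3, P2 picks n3-3-1 (lowest: 35).
At n3-3-1, P1 picks n3-3-1-2 (highest: 35).
Terminal value 35.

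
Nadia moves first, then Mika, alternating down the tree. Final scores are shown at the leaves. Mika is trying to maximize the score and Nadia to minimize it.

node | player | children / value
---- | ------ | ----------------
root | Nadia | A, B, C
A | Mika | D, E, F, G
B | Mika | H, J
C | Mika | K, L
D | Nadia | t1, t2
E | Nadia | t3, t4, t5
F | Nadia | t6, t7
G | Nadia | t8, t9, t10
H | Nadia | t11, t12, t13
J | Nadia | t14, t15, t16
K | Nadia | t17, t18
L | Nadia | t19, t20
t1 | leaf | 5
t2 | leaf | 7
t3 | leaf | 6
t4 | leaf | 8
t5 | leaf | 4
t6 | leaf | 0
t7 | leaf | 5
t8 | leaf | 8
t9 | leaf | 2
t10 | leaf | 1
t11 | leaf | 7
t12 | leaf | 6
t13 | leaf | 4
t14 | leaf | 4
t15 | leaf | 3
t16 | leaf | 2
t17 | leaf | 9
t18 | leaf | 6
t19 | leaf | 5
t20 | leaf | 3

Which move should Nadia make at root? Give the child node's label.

B

D (Nadia): min(5, 7) = 5
E (Nadia): min(6, 8, 4) = 4
F (Nadia): min(0, 5) = 0
G (Nadia): min(8, 2, 1) = 1
A (Mika): max(5, 4, 0, 1) = 5
H (Nadia): min(7, 6, 4) = 4
J (Nadia): min(4, 3, 2) = 2
B (Mika): max(4, 2) = 4
K (Nadia): min(9, 6) = 6
L (Nadia): min(5, 3) = 3
C (Mika): max(6, 3) = 6
root (Nadia): min(5, 4, 6) = 4
Nadia at root wants the lowest of {A=5, B=4, C=6}, so chooses B.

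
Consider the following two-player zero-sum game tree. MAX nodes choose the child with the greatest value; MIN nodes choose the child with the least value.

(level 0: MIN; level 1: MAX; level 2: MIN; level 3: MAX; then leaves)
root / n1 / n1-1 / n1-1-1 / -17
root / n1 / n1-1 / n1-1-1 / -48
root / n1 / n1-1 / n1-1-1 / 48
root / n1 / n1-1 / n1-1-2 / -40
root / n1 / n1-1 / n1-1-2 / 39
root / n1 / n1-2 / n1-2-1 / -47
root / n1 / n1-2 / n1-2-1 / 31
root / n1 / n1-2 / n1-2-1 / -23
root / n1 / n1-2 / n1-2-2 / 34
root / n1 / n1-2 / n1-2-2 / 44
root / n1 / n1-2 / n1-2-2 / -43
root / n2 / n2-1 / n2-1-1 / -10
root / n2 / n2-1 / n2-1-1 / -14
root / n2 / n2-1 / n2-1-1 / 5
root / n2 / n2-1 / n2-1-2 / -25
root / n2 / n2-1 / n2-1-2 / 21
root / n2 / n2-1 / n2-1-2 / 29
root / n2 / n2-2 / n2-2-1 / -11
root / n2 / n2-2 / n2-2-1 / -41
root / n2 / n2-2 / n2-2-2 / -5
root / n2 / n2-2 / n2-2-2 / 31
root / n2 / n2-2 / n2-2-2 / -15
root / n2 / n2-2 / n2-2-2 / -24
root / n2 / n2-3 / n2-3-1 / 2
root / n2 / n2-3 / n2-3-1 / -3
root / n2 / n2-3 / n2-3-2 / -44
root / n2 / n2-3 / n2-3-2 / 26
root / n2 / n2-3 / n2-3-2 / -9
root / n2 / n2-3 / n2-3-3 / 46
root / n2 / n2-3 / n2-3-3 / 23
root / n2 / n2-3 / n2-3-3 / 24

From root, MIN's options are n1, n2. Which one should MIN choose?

n1-1-1 (MAX): max(-17, -48, 48) = 48
n1-1-2 (MAX): max(-40, 39) = 39
n1-1 (MIN): min(48, 39) = 39
n1-2-1 (MAX): max(-47, 31, -23) = 31
n1-2-2 (MAX): max(34, 44, -43) = 44
n1-2 (MIN): min(31, 44) = 31
n1 (MAX): max(39, 31) = 39
n2-1-1 (MAX): max(-10, -14, 5) = 5
n2-1-2 (MAX): max(-25, 21, 29) = 29
n2-1 (MIN): min(5, 29) = 5
n2-2-1 (MAX): max(-11, -41) = -11
n2-2-2 (MAX): max(-5, 31, -15, -24) = 31
n2-2 (MIN): min(-11, 31) = -11
n2-3-1 (MAX): max(2, -3) = 2
n2-3-2 (MAX): max(-44, 26, -9) = 26
n2-3-3 (MAX): max(46, 23, 24) = 46
n2-3 (MIN): min(2, 26, 46) = 2
n2 (MAX): max(5, -11, 2) = 5
root (MIN): min(39, 5) = 5
MIN at root wants the lowest of {n1=39, n2=5}, so chooses n2.

n2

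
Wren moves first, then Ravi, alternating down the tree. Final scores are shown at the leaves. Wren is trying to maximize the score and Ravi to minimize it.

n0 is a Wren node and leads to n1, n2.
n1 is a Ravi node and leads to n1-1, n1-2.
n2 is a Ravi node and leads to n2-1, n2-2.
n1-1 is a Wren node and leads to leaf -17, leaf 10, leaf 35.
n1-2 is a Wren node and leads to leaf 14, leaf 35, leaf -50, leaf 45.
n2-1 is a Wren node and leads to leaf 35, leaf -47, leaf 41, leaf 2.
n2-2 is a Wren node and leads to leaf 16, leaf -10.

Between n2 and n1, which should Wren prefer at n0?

n1

n2-1 (Wren): max(35, -47, 41, 2) = 41
n2-2 (Wren): max(16, -10) = 16
n2 (Ravi): min(41, 16) = 16
n1-1 (Wren): max(-17, 10, 35) = 35
n1-2 (Wren): max(14, 35, -50, 45) = 45
n1 (Ravi): min(35, 45) = 35
Wren prefers the higher value; n2=16, n1=35. n1 is better since 35 > 16.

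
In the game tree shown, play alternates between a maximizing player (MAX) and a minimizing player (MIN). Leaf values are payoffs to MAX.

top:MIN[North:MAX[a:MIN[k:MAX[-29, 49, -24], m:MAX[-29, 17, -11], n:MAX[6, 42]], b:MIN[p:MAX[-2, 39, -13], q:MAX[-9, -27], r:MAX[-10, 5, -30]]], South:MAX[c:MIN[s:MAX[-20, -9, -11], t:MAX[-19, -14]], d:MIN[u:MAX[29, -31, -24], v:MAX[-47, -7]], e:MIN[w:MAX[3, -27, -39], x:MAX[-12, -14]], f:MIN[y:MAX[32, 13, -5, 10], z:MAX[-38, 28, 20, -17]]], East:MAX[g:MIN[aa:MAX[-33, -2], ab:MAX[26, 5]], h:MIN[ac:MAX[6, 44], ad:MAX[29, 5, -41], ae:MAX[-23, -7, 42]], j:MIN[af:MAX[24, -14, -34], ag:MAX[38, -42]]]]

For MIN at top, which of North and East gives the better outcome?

k (MAX): max(-29, 49, -24) = 49
m (MAX): max(-29, 17, -11) = 17
n (MAX): max(6, 42) = 42
a (MIN): min(49, 17, 42) = 17
p (MAX): max(-2, 39, -13) = 39
q (MAX): max(-9, -27) = -9
r (MAX): max(-10, 5, -30) = 5
b (MIN): min(39, -9, 5) = -9
North (MAX): max(17, -9) = 17
aa (MAX): max(-33, -2) = -2
ab (MAX): max(26, 5) = 26
g (MIN): min(-2, 26) = -2
ac (MAX): max(6, 44) = 44
ad (MAX): max(29, 5, -41) = 29
ae (MAX): max(-23, -7, 42) = 42
h (MIN): min(44, 29, 42) = 29
af (MAX): max(24, -14, -34) = 24
ag (MAX): max(38, -42) = 38
j (MIN): min(24, 38) = 24
East (MAX): max(-2, 29, 24) = 29
MIN prefers the lower value; North=17, East=29. North is better since 17 < 29.

North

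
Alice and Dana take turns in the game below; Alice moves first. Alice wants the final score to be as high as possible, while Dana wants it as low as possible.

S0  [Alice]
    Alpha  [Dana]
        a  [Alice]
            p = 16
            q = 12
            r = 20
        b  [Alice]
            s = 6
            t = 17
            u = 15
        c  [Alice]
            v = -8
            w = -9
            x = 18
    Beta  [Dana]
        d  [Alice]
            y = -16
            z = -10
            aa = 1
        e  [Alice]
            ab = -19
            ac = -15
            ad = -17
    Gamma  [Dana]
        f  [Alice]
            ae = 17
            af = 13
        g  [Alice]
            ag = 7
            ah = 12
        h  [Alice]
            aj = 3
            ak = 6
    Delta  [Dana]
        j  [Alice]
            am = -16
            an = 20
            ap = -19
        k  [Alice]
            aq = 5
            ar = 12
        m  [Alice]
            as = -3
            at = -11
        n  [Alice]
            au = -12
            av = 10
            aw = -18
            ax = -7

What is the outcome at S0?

17

a (Alice): max(16, 12, 20) = 20
b (Alice): max(6, 17, 15) = 17
c (Alice): max(-8, -9, 18) = 18
Alpha (Dana): min(20, 17, 18) = 17
d (Alice): max(-16, -10, 1) = 1
e (Alice): max(-19, -15, -17) = -15
Beta (Dana): min(1, -15) = -15
f (Alice): max(17, 13) = 17
g (Alice): max(7, 12) = 12
h (Alice): max(3, 6) = 6
Gamma (Dana): min(17, 12, 6) = 6
j (Alice): max(-16, 20, -19) = 20
k (Alice): max(5, 12) = 12
m (Alice): max(-3, -11) = -3
n (Alice): max(-12, 10, -18, -7) = 10
Delta (Dana): min(20, 12, -3, 10) = -3
S0 (Alice): max(17, -15, 6, -3) = 17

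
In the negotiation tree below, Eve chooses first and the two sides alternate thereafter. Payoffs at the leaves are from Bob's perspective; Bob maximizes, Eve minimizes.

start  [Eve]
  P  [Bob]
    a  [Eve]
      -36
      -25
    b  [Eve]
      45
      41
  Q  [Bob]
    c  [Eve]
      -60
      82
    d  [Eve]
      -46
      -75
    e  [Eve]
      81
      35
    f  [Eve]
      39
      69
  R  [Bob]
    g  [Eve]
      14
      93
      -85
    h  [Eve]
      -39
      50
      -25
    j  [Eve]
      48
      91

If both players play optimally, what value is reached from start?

a (Eve): min(-36, -25) = -36
b (Eve): min(45, 41) = 41
P (Bob): max(-36, 41) = 41
c (Eve): min(-60, 82) = -60
d (Eve): min(-46, -75) = -75
e (Eve): min(81, 35) = 35
f (Eve): min(39, 69) = 39
Q (Bob): max(-60, -75, 35, 39) = 39
g (Eve): min(14, 93, -85) = -85
h (Eve): min(-39, 50, -25) = -39
j (Eve): min(48, 91) = 48
R (Bob): max(-85, -39, 48) = 48
start (Eve): min(41, 39, 48) = 39

39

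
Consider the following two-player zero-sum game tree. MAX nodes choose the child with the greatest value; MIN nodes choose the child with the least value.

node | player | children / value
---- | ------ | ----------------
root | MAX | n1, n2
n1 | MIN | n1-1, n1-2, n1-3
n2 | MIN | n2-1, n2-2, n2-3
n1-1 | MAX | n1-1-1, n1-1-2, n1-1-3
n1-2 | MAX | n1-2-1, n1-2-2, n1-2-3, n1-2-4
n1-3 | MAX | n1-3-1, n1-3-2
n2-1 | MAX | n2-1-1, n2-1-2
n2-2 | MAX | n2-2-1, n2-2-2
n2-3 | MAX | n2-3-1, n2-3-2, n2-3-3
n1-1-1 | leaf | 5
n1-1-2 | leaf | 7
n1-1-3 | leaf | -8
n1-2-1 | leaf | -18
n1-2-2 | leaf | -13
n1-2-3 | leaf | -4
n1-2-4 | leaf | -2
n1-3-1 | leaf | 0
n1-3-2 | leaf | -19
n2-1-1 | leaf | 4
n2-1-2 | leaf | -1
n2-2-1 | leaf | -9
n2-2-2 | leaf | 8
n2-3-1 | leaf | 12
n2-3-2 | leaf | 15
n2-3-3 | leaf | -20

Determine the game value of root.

4

n1-1 (MAX): max(5, 7, -8) = 7
n1-2 (MAX): max(-18, -13, -4, -2) = -2
n1-3 (MAX): max(0, -19) = 0
n1 (MIN): min(7, -2, 0) = -2
n2-1 (MAX): max(4, -1) = 4
n2-2 (MAX): max(-9, 8) = 8
n2-3 (MAX): max(12, 15, -20) = 15
n2 (MIN): min(4, 8, 15) = 4
root (MAX): max(-2, 4) = 4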